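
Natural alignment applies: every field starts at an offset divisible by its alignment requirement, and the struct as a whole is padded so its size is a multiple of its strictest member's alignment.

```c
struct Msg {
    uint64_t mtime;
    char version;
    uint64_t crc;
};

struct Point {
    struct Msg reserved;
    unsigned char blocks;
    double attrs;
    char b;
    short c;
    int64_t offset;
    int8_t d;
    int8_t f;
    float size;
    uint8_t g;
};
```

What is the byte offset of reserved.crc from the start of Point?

16

Msg: 0..8  mtime  (8B, 8-aligned); 8..9  version  (1B, 1-aligned); 9..16  -- padding (7B); 16..24  crc  (8B, 8-aligned); sizeof = 24, alignof = 8
0..24  reserved  (24B, 8-aligned)
within Msg: crc at 16
0 + 16 = 16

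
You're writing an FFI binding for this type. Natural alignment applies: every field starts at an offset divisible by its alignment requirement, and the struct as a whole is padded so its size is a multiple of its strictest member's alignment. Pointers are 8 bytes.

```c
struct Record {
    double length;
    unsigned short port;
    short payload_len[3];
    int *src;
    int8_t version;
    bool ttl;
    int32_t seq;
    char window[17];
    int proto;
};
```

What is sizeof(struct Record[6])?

length at 0 (size 8, align 8) → ends 8
port at 8 (size 2, align 2) → ends 10
payload_len at 10 (size 6, align 2) → ends 16
src at 16 (size 8, align 8) → ends 24
version at 24 (size 1, align 1) → ends 25
ttl at 25 (size 1, align 1) → ends 26
pad 2 to align 4 for seq
seq at 28 (size 4, align 4) → ends 32
window at 32 (size 17, align 1) → ends 49
pad 3 to align 4 for proto
proto at 52 (size 4, align 4) → ends 56
total 56 bytes, alignment 8
array of 6: 6 × 56 = 336

336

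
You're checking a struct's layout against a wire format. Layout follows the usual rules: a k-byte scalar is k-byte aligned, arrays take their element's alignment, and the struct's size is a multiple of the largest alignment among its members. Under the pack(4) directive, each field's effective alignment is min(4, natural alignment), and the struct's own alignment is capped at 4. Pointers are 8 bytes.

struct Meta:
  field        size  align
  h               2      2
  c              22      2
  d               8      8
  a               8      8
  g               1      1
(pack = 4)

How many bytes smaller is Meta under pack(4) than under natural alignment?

natural layout:
  @0: h [2B, align 2] → 2
  @2: c [22B, align 2] → 24
  @24: d [8B, align 8] → 32
  @32: a [8B, align 8] → 40
  @40: g [1B, align 1] → 41
  +7 tail pad (align 8)
  size 48, align 8
packed(4) layout:
  @0: h [2B, align 2] → 2
  @2: c [22B, align 2] → 24
  @24: d [8B, align 4] → 32
  @32: a [8B, align 4] → 40
  @40: g [1B, align 1] → 41
  +3 tail pad (align 4)
  size 44, align 4
48 − 44 = 4

4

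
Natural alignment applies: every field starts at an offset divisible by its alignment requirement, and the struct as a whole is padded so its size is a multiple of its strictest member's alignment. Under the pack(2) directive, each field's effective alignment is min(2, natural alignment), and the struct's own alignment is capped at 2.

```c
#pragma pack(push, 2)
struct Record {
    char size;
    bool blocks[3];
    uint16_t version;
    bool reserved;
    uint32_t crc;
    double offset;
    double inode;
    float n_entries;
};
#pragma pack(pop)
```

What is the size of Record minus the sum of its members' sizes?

1

size at 0 (size 1, align 1) → ends 1
blocks at 1 (size 3, align 1) → ends 4
version at 4 (size 2, align 2) → ends 6
reserved at 6 (size 1, align 1) → ends 7
pad 1 to align 2 for crc
crc at 8 (size 4, align 2) → ends 12
offset at 12 (size 8, align 2) → ends 20
inode at 20 (size 8, align 2) → ends 28
n_entries at 28 (size 4, align 2) → ends 32
total 32 bytes, alignment 2
data bytes 31, size 32 → padding 1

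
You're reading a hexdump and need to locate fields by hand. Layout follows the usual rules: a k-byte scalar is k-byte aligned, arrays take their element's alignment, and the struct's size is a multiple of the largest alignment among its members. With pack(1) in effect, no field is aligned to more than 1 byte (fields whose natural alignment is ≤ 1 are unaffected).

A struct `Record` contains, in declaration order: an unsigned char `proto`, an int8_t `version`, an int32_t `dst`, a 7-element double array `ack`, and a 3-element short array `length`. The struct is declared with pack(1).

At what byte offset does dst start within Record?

2

proto at 0 (size 1, align 1) → ends 1
version at 1 (size 1, align 1) → ends 2
dst at 2 (size 4, align 1) → ends 6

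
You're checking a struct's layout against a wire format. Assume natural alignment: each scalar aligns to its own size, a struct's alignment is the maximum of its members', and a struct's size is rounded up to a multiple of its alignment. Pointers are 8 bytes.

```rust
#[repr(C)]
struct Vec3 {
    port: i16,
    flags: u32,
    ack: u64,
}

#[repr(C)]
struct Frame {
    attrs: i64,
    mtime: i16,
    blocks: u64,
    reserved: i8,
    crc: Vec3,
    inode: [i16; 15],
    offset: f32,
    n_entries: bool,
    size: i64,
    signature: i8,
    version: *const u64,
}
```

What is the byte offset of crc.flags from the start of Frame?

Vec3: port at 0 (size 2, align 2) → ends 2; pad 2 to align 4 for flags; flags at 4 (size 4, align 4) → ends 8; ack at 8 (size 8, align 8) → ends 16; total 16 bytes, alignment 8
attrs at 0 (size 8, align 8) → ends 8
mtime at 8 (size 2, align 2) → ends 10
pad 6 to align 8 for blocks
blocks at 16 (size 8, align 8) → ends 24
reserved at 24 (size 1, align 1) → ends 25
pad 7 to align 8 for crc
crc at 32 (size 16, align 8) → ends 48
within Vec3: flags at 4
32 + 4 = 36

36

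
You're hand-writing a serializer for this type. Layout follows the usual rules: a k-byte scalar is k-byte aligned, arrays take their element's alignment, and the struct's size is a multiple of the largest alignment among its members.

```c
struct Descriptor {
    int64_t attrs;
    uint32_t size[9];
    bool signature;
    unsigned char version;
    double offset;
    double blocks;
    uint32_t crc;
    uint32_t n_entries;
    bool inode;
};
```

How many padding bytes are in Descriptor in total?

0..8  attrs  (8B, 8-aligned)
8..44  size  (36B, 4-aligned)
44..45  signature  (1B, 1-aligned)
45..46  version  (1B, 1-aligned)
46..48  -- padding (2B)
48..56  offset  (8B, 8-aligned)
56..64  blocks  (8B, 8-aligned)
64..68  crc  (4B, 4-aligned)
68..72  n_entries  (4B, 4-aligned)
72..73  inode  (1B, 1-aligned)
73..80  -- tail padding (7B)
sizeof = 80, alignof = 8
data bytes 71, size 80 → padding 9

9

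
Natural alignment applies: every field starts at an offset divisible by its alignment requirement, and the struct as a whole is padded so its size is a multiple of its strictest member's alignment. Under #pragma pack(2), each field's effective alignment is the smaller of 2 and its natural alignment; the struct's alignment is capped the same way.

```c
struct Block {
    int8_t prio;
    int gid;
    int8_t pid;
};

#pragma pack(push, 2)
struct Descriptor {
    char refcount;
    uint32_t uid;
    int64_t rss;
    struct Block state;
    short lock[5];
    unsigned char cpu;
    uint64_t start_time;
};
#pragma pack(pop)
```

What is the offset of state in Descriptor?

Block: @0: prio [1B, align 1] → 1; +3 pad (align 4); @4: gid [4B, align 4] → 8; @8: pid [1B, align 1] → 9; +3 tail pad (align 4); size 12, align 4
@0: refcount [1B, align 1] → 1
+1 pad (align 2)
@2: uid [4B, align 2] → 6
@6: rss [8B, align 2] → 14
@14: state [12B, align 2] → 26

14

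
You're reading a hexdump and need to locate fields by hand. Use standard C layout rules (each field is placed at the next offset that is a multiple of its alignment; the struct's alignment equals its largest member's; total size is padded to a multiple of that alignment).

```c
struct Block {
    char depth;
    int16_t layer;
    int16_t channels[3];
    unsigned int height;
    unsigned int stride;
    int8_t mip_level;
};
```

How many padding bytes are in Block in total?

6

@0: depth [1B, align 1] → 1
+1 pad (align 2)
@2: layer [2B, align 2] → 4
@4: channels [6B, align 2] → 10
+2 pad (align 4)
@12: height [4B, align 4] → 16
@16: stride [4B, align 4] → 20
@20: mip_level [1B, align 1] → 21
+3 tail pad (align 4)
size 24, align 4
data bytes 18, size 24 → padding 6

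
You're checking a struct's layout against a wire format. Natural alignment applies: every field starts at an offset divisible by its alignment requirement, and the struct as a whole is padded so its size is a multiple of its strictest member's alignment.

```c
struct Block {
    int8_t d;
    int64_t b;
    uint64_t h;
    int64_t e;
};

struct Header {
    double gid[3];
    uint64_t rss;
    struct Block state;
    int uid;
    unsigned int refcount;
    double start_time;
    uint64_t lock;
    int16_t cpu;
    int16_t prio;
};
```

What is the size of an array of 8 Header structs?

Block: d at 0 (size 1, align 1) → ends 1; pad 7 to align 8 for b; b at 8 (size 8, align 8) → ends 16; h at 16 (size 8, align 8) → ends 24; e at 24 (size 8, align 8) → ends 32; total 32 bytes, alignment 8
gid at 0 (size 24, align 8) → ends 24
rss at 24 (size 8, align 8) → ends 32
state at 32 (size 32, align 8) → ends 64
uid at 64 (size 4, align 4) → ends 68
refcount at 68 (size 4, align 4) → ends 72
start_time at 72 (size 8, align 8) → ends 80
lock at 80 (size 8, align 8) → ends 88
cpu at 88 (size 2, align 2) → ends 90
prio at 90 (size 2, align 2) → ends 92
tail pad 4 to reach multiple of 8
total 96 bytes, alignment 8
array of 8: 8 × 96 = 768

768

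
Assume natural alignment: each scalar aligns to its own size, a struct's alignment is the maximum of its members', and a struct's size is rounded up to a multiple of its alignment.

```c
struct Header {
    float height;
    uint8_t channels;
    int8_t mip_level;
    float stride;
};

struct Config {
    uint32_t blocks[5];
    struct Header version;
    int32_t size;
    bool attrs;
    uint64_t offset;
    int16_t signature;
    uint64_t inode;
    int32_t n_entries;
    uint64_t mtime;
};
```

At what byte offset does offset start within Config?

Header: height at 0 (size 4, align 4) → ends 4; channels at 4 (size 1, align 1) → ends 5; mip_level at 5 (size 1, align 1) → ends 6; pad 2 to align 4 for stride; stride at 8 (size 4, align 4) → ends 12; total 12 bytes, alignment 4
blocks at 0 (size 20, align 4) → ends 20
version at 20 (size 12, align 4) → ends 32
size at 32 (size 4, align 4) → ends 36
attrs at 36 (size 1, align 1) → ends 37
pad 3 to align 8 for offset
offset at 40 (size 8, align 8) → ends 48

40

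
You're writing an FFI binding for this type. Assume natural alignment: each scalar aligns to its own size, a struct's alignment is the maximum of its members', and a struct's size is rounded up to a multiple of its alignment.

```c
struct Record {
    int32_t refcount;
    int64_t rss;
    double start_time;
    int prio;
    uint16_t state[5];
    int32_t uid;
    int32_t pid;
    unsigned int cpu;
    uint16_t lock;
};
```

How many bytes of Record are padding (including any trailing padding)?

0..4  refcount  (4B, 4-aligned)
4..8  -- padding (4B)
8..16  rss  (8B, 8-aligned)
16..24  start_time  (8B, 8-aligned)
24..28  prio  (4B, 4-aligned)
28..38  state  (10B, 2-aligned)
38..40  -- padding (2B)
40..44  uid  (4B, 4-aligned)
44..48  pid  (4B, 4-aligned)
48..52  cpu  (4B, 4-aligned)
52..54  lock  (2B, 2-aligned)
54..56  -- tail padding (2B)
sizeof = 56, alignof = 8
data bytes 48, size 56 → padding 8

8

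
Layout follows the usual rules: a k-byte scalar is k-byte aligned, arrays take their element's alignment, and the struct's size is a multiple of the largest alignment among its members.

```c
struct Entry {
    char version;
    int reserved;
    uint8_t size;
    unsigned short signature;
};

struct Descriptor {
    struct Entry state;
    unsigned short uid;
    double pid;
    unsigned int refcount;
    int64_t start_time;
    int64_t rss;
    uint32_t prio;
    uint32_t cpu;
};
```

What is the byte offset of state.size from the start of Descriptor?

Entry: version at 0 (size 1, align 1) → ends 1; pad 3 to align 4 for reserved; reserved at 4 (size 4, align 4) → ends 8; size at 8 (size 1, align 1) → ends 9; pad 1 to align 2 for signature; signature at 10 (size 2, align 2) → ends 12; total 12 bytes, alignment 4
state at 0 (size 12, align 4) → ends 12
within Entry: size at 8
0 + 8 = 8

8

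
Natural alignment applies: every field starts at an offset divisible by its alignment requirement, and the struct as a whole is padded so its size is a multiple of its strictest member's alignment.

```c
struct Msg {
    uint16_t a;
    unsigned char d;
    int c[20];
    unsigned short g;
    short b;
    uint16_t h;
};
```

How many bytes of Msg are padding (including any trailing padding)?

3

a at 0 (size 2, align 2) → ends 2
d at 2 (size 1, align 1) → ends 3
pad 1 to align 4 for c
c at 4 (size 80, align 4) → ends 84
g at 84 (size 2, align 2) → ends 86
b at 86 (size 2, align 2) → ends 88
h at 88 (size 2, align 2) → ends 90
tail pad 2 to reach multiple of 4
total 92 bytes, alignment 4
data bytes 89, size 92 → padding 3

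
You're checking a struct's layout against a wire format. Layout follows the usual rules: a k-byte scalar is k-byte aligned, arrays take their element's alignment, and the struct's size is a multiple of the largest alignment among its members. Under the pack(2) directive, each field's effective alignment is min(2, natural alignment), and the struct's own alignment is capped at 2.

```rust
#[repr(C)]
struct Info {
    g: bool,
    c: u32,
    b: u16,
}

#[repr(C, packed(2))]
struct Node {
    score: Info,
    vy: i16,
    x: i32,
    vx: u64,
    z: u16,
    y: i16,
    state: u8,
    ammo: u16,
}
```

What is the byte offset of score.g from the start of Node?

0

Info: @0: g [1B, align 1] → 1; +3 pad (align 4); @4: c [4B, align 4] → 8; @8: b [2B, align 2] → 10; +2 tail pad (align 4); size 12, align 4
@0: score [12B, align 2] → 12
within Info: g at 0
0 + 0 = 0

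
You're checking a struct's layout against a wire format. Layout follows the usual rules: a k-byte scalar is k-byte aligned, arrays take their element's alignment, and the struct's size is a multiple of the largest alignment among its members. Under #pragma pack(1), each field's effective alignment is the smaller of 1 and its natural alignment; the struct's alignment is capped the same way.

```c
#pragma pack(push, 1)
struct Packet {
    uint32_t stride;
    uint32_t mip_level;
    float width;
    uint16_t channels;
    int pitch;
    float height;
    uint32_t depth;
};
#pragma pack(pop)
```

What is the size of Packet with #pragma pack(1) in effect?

stride at 0 (size 4, align 1) → ends 4
mip_level at 4 (size 4, align 1) → ends 8
width at 8 (size 4, align 1) → ends 12
channels at 12 (size 2, align 1) → ends 14
pitch at 14 (size 4, align 1) → ends 18
height at 18 (size 4, align 1) → ends 22
depth at 22 (size 4, align 1) → ends 26
total 26 bytes, alignment 1

26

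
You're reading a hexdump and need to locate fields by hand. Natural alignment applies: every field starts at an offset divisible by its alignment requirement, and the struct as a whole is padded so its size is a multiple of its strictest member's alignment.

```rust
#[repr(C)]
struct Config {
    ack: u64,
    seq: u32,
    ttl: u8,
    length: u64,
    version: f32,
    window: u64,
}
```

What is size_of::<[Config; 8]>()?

320

ack at 0 (size 8, align 8) → ends 8
seq at 8 (size 4, align 4) → ends 12
ttl at 12 (size 1, align 1) → ends 13
pad 3 to align 8 for length
length at 16 (size 8, align 8) → ends 24
version at 24 (size 4, align 4) → ends 28
pad 4 to align 8 for window
window at 32 (size 8, align 8) → ends 40
total 40 bytes, alignment 8
array of 8: 8 × 40 = 320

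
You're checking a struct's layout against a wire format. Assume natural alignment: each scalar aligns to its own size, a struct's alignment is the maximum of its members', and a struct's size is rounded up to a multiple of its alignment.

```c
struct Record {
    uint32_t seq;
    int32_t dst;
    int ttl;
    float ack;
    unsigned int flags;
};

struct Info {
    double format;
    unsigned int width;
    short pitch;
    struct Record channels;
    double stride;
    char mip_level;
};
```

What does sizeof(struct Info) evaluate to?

Record: seq at 0 (size 4, align 4) → ends 4; dst at 4 (size 4, align 4) → ends 8; ttl at 8 (size 4, align 4) → ends 12; ack at 12 (size 4, align 4) → ends 16; flags at 16 (size 4, align 4) → ends 20; total 20 bytes, alignment 4
format at 0 (size 8, align 8) → ends 8
width at 8 (size 4, align 4) → ends 12
pitch at 12 (size 2, align 2) → ends 14
pad 2 to align 4 for channels
channels at 16 (size 20, align 4) → ends 36
pad 4 to align 8 for stride
stride at 40 (size 8, align 8) → ends 48
mip_level at 48 (size 1, align 1) → ends 49
tail pad 7 to reach multiple of 8
total 56 bytes, alignment 8

56 bytes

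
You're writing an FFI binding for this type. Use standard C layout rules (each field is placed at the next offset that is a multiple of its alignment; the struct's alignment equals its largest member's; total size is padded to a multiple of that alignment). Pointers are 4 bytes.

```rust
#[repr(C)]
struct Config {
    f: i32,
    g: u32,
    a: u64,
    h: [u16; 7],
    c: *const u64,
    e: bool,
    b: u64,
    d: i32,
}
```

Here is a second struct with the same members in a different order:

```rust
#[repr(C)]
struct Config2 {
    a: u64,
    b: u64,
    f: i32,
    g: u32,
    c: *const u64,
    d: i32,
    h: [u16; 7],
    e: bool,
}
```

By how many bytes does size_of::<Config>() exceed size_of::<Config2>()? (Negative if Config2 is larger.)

@0: f [4B, align 4] → 4
@4: g [4B, align 4] → 8
@8: a [8B, align 8] → 16
@16: h [14B, align 2] → 30
+2 pad (align 4)
@32: c [4B, align 4] → 36
@36: e [1B, align 1] → 37
+3 pad (align 8)
@40: b [8B, align 8] → 48
@48: d [4B, align 4] → 52
+4 tail pad (align 8)
size 56, align 8
— Config2 —
@0: a [8B, align 8] → 8
@8: b [8B, align 8] → 16
@16: f [4B, align 4] → 20
@20: g [4B, align 4] → 24
@24: c [4B, align 4] → 28
@28: d [4B, align 4] → 32
@32: h [14B, align 2] → 46
@46: e [1B, align 1] → 47
+1 tail pad (align 8)
size 48, align 8
56 − 48 = 8

8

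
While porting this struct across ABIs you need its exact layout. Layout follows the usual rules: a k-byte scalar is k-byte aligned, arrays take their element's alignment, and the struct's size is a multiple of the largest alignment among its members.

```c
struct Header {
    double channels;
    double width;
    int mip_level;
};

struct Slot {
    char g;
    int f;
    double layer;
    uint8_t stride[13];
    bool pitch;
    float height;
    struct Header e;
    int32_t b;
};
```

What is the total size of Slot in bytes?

Header: @0: channels [8B, align 8] → 8; @8: width [8B, align 8] → 16; @16: mip_level [4B, align 4] → 20; +4 tail pad (align 8); size 24, align 8
@0: g [1B, align 1] → 1
+3 pad (align 4)
@4: f [4B, align 4] → 8
@8: layer [8B, align 8] → 16
@16: stride [13B, align 1] → 29
@29: pitch [1B, align 1] → 30
+2 pad (align 4)
@32: height [4B, align 4] → 36
+4 pad (align 8)
@40: e [24B, align 8] → 64
@64: b [4B, align 4] → 68
+4 tail pad (align 8)
size 72, align 8

72 bytes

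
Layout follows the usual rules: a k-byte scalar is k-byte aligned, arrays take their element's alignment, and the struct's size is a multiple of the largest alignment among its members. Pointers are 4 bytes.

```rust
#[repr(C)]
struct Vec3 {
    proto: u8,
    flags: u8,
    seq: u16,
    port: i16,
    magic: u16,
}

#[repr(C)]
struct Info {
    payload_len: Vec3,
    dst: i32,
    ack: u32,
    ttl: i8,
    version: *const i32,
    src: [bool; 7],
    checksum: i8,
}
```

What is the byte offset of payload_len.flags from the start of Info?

1

Vec3: proto at 0 (size 1, align 1) → ends 1; flags at 1 (size 1, align 1) → ends 2; seq at 2 (size 2, align 2) → ends 4; port at 4 (size 2, align 2) → ends 6; magic at 6 (size 2, align 2) → ends 8; total 8 bytes, alignment 2
payload_len at 0 (size 8, align 2) → ends 8
within Vec3: flags at 1
0 + 1 = 1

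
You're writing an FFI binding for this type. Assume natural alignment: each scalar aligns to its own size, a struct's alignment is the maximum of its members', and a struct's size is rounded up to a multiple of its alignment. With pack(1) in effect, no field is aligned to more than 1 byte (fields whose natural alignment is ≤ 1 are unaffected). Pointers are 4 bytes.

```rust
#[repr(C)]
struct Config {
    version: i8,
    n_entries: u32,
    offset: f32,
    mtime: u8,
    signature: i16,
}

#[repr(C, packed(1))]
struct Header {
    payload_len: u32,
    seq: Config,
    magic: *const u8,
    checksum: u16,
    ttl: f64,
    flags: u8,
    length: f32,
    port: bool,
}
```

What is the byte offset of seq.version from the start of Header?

Config: 0..1  version  (1B, 1-aligned); 1..4  -- padding (3B); 4..8  n_entries  (4B, 4-aligned); 8..12  offset  (4B, 4-aligned); 12..13  mtime  (1B, 1-aligned); 13..14  -- padding (1B); 14..16  signature  (2B, 2-aligned); sizeof = 16, alignof = 4
0..4  payload_len  (4B, 1-aligned)
4..20  seq  (16B, 1-aligned)
within Config: version at 0
4 + 0 = 4

4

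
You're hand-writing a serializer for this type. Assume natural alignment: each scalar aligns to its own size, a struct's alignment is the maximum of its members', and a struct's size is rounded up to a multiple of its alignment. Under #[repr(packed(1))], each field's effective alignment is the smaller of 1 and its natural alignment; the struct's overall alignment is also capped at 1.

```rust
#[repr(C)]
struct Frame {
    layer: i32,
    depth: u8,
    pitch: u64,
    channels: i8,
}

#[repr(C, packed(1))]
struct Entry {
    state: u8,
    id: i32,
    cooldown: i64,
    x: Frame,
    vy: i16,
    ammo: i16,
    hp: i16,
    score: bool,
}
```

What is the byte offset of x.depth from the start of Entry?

Frame: 0..4  layer  (4B, 4-aligned); 4..5  depth  (1B, 1-aligned); 5..8  -- padding (3B); 8..16  pitch  (8B, 8-aligned); 16..17  channels  (1B, 1-aligned); 17..24  -- tail padding (7B); sizeof = 24, alignof = 8
0..1  state  (1B, 1-aligned)
1..5  id  (4B, 1-aligned)
5..13  cooldown  (8B, 1-aligned)
13..37  x  (24B, 1-aligned)
within Frame: depth at 4
13 + 4 = 17

17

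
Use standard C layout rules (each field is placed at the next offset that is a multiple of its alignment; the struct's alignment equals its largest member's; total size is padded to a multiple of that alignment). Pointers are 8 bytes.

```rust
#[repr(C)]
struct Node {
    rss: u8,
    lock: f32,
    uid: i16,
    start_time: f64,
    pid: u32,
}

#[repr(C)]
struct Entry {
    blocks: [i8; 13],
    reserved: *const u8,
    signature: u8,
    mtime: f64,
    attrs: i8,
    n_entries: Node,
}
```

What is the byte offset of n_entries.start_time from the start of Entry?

Node: rss at 0 (size 1, align 1) → ends 1; pad 3 to align 4 for lock; lock at 4 (size 4, align 4) → ends 8; uid at 8 (size 2, align 2) → ends 10; pad 6 to align 8 for start_time; start_time at 16 (size 8, align 8) → ends 24; pid at 24 (size 4, align 4) → ends 28; tail pad 4 to reach multiple of 8; total 32 bytes, alignment 8
blocks at 0 (size 13, align 1) → ends 13
pad 3 to align 8 for reserved
reserved at 16 (size 8, align 8) → ends 24
signature at 24 (size 1, align 1) → ends 25
pad 7 to align 8 for mtime
mtime at 32 (size 8, align 8) → ends 40
attrs at 40 (size 1, align 1) → ends 41
pad 7 to align 8 for n_entries
n_entries at 48 (size 32, align 8) → ends 80
within Node: start_time at 16
48 + 16 = 64

64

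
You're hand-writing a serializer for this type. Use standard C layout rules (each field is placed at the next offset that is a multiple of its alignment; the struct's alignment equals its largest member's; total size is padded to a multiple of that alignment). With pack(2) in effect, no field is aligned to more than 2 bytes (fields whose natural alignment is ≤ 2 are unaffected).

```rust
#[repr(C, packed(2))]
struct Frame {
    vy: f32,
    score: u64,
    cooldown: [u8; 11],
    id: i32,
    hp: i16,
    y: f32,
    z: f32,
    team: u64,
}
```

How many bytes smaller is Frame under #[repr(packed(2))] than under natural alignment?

natural layout:
  vy at 0 (size 4, align 4) → ends 4
  pad 4 to align 8 for score
  score at 8 (size 8, align 8) → ends 16
  cooldown at 16 (size 11, align 1) → ends 27
  pad 1 to align 4 for id
  id at 28 (size 4, align 4) → ends 32
  hp at 32 (size 2, align 2) → ends 34
  pad 2 to align 4 for y
  y at 36 (size 4, align 4) → ends 40
  z at 40 (size 4, align 4) → ends 44
  pad 4 to align 8 for team
  team at 48 (size 8, align 8) → ends 56
  total 56 bytes, alignment 8
packed(2) layout:
  vy at 0 (size 4, align 2) → ends 4
  score at 4 (size 8, align 2) → ends 12
  cooldown at 12 (size 11, align 1) → ends 23
  pad 1 to align 2 for id
  id at 24 (size 4, align 2) → ends 28
  hp at 28 (size 2, align 2) → ends 30
  y at 30 (size 4, align 2) → ends 34
  z at 34 (size 4, align 2) → ends 38
  team at 38 (size 8, align 2) → ends 46
  total 46 bytes, alignment 2
56 − 46 = 10

10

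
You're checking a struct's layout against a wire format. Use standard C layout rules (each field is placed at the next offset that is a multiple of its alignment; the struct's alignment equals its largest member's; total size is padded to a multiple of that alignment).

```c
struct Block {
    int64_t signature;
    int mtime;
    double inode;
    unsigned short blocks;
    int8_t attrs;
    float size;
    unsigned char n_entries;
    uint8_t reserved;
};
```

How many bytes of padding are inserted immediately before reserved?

signature at 0 (size 8, align 8) → ends 8
mtime at 8 (size 4, align 4) → ends 12
pad 4 to align 8 for inode
inode at 16 (size 8, align 8) → ends 24
blocks at 24 (size 2, align 2) → ends 26
attrs at 26 (size 1, align 1) → ends 27
pad 1 to align 4 for size
size at 28 (size 4, align 4) → ends 32
n_entries at 32 (size 1, align 1) → ends 33
reserved at 33 (size 1, align 1) → ends 34

0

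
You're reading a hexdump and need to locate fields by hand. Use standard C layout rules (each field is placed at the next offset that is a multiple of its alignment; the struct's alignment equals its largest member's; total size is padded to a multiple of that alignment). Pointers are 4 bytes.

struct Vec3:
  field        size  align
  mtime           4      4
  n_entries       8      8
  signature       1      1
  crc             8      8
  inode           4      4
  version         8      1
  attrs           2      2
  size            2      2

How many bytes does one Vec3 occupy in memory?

@0: mtime [4B, align 4] → 4
+4 pad (align 8)
@8: n_entries [8B, align 8] → 16
@16: signature [1B, align 1] → 17
+7 pad (align 8)
@24: crc [8B, align 8] → 32
@32: inode [4B, align 4] → 36
@36: version [8B, align 1] → 44
@44: attrs [2B, align 2] → 46
@46: size [2B, align 2] → 48
size 48, align 8

48 bytes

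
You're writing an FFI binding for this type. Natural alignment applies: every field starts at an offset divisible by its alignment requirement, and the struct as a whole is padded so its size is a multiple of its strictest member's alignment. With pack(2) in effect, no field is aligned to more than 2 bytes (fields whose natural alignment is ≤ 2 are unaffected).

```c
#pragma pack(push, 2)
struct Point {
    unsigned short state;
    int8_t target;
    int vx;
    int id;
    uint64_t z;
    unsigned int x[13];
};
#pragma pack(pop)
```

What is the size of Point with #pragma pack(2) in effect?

@0: state [2B, align 2] → 2
@2: target [1B, align 1] → 3
+1 pad (align 2)
@4: vx [4B, align 2] → 8
@8: id [4B, align 2] → 12
@12: z [8B, align 2] → 20
@20: x [52B, align 2] → 72
size 72, align 2

72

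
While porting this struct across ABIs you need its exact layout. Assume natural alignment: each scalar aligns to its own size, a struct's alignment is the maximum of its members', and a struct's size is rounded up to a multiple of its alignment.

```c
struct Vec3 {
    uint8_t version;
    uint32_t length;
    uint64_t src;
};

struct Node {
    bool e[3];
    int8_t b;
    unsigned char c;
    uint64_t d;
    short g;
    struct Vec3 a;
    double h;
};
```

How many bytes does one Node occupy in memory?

48 bytes

Vec3: @0: version [1B, align 1] → 1; +3 pad (align 4); @4: length [4B, align 4] → 8; @8: src [8B, align 8] → 16; size 16, align 8
@0: e [3B, align 1] → 3
@3: b [1B, align 1] → 4
@4: c [1B, align 1] → 5
+3 pad (align 8)
@8: d [8B, align 8] → 16
@16: g [2B, align 2] → 18
+6 pad (align 8)
@24: a [16B, align 8] → 40
@40: h [8B, align 8] → 48
size 48, align 8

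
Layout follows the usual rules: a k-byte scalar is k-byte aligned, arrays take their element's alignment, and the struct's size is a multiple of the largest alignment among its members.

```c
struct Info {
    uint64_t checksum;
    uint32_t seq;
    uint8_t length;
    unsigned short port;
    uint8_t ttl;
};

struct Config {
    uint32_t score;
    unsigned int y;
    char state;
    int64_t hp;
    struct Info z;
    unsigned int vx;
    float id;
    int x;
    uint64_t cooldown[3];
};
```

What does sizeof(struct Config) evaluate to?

Info: checksum at 0 (size 8, align 8) → ends 8; seq at 8 (size 4, align 4) → ends 12; length at 12 (size 1, align 1) → ends 13; pad 1 to align 2 for port; port at 14 (size 2, align 2) → ends 16; ttl at 16 (size 1, align 1) → ends 17; tail pad 7 to reach multiple of 8; total 24 bytes, alignment 8
score at 0 (size 4, align 4) → ends 4
y at 4 (size 4, align 4) → ends 8
state at 8 (size 1, align 1) → ends 9
pad 7 to align 8 for hp
hp at 16 (size 8, align 8) → ends 24
z at 24 (size 24, align 8) → ends 48
vx at 48 (size 4, align 4) → ends 52
id at 52 (size 4, align 4) → ends 56
x at 56 (size 4, align 4) → ends 60
pad 4 to align 8 for cooldown
cooldown at 64 (size 24, align 8) → ends 88
total 88 bytes, alignment 8

88 bytes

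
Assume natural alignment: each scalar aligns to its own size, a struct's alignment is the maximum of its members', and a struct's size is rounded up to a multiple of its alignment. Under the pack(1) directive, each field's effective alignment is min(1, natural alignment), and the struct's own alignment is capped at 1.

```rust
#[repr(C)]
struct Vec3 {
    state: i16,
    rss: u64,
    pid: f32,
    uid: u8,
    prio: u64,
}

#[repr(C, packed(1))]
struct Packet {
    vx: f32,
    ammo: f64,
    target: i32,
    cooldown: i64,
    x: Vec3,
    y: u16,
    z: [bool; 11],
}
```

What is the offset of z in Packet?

58

Vec3: 0..2  state  (2B, 2-aligned); 2..8  -- padding (6B); 8..16  rss  (8B, 8-aligned); 16..20  pid  (4B, 4-aligned); 20..21  uid  (1B, 1-aligned); 21..24  -- padding (3B); 24..32  prio  (8B, 8-aligned); sizeof = 32, alignof = 8
0..4  vx  (4B, 1-aligned)
4..12  ammo  (8B, 1-aligned)
12..16  target  (4B, 1-aligned)
16..24  cooldown  (8B, 1-aligned)
24..56  x  (32B, 1-aligned)
56..58  y  (2B, 1-aligned)
58..69  z  (11B, 1-aligned)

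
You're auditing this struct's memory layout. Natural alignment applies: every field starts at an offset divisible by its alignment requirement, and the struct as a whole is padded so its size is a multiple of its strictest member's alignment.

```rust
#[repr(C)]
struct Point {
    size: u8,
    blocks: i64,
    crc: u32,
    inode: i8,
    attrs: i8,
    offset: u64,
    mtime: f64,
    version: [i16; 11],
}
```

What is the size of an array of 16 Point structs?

size at 0 (size 1, align 1) → ends 1
pad 7 to align 8 for blocks
blocks at 8 (size 8, align 8) → ends 16
crc at 16 (size 4, align 4) → ends 20
inode at 20 (size 1, align 1) → ends 21
attrs at 21 (size 1, align 1) → ends 22
pad 2 to align 8 for offset
offset at 24 (size 8, align 8) → ends 32
mtime at 32 (size 8, align 8) → ends 40
version at 40 (size 22, align 2) → ends 62
tail pad 2 to reach multiple of 8
total 64 bytes, alignment 8
array of 16: 16 × 64 = 1024

1024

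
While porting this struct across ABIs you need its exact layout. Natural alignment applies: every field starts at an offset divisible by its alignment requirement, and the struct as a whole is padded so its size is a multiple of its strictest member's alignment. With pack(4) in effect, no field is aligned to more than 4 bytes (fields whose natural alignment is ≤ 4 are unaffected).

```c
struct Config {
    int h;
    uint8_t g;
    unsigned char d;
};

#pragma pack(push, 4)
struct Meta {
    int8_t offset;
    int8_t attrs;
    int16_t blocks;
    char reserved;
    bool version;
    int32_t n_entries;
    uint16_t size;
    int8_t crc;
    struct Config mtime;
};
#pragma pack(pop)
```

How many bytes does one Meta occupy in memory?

24

Config: 0..4  h  (4B, 4-aligned); 4..5  g  (1B, 1-aligned); 5..6  d  (1B, 1-aligned); 6..8  -- tail padding (2B); sizeof = 8, alignof = 4
0..1  offset  (1B, 1-aligned)
1..2  attrs  (1B, 1-aligned)
2..4  blocks  (2B, 2-aligned)
4..5  reserved  (1B, 1-aligned)
5..6  version  (1B, 1-aligned)
6..8  -- padding (2B)
8..12  n_entries  (4B, 4-aligned)
12..14  size  (2B, 2-aligned)
14..15  crc  (1B, 1-aligned)
15..16  -- padding (1B)
16..24  mtime  (8B, 4-aligned)
sizeof = 24, alignof = 4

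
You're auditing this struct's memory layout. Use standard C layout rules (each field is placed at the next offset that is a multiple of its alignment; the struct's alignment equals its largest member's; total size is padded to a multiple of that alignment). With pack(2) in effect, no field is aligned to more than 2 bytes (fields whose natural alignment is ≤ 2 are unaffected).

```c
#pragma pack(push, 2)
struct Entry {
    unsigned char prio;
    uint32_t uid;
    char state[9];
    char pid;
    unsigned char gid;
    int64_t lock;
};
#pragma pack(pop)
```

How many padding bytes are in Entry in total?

@0: prio [1B, align 1] → 1
+1 pad (align 2)
@2: uid [4B, align 2] → 6
@6: state [9B, align 1] → 15
@15: pid [1B, align 1] → 16
@16: gid [1B, align 1] → 17
+1 pad (align 2)
@18: lock [8B, align 2] → 26
size 26, align 2
data bytes 24, size 26 → padding 2

2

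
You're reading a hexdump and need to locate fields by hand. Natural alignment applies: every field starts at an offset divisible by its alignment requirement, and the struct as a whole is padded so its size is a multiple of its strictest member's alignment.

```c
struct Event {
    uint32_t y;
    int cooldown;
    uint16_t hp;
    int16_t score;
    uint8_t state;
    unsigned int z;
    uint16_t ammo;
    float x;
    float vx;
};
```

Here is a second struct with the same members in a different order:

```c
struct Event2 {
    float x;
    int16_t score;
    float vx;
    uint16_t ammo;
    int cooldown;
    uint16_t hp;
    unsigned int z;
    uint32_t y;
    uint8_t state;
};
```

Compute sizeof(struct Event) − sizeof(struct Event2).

y at 0 (size 4, align 4) → ends 4
cooldown at 4 (size 4, align 4) → ends 8
hp at 8 (size 2, align 2) → ends 10
score at 10 (size 2, align 2) → ends 12
state at 12 (size 1, align 1) → ends 13
pad 3 to align 4 for z
z at 16 (size 4, align 4) → ends 20
ammo at 20 (size 2, align 2) → ends 22
pad 2 to align 4 for x
x at 24 (size 4, align 4) → ends 28
vx at 28 (size 4, align 4) → ends 32
total 32 bytes, alignment 4
— Event2 —
x at 0 (size 4, align 4) → ends 4
score at 4 (size 2, align 2) → ends 6
pad 2 to align 4 for vx
vx at 8 (size 4, align 4) → ends 12
ammo at 12 (size 2, align 2) → ends 14
pad 2 to align 4 for cooldown
cooldown at 16 (size 4, align 4) → ends 20
hp at 20 (size 2, align 2) → ends 22
pad 2 to align 4 for z
z at 24 (size 4, align 4) → ends 28
y at 28 (size 4, align 4) → ends 32
state at 32 (size 1, align 1) → ends 33
tail pad 3 to reach multiple of 4
total 36 bytes, alignment 4
32 − 36 = -4

-4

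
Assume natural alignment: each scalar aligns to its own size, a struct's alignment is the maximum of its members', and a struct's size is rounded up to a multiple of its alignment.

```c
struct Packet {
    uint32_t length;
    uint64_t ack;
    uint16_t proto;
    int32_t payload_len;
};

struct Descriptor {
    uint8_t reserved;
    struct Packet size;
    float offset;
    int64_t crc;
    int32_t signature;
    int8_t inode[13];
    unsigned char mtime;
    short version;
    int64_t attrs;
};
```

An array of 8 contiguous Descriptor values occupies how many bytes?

Packet: 0..4  length  (4B, 4-aligned); 4..8  -- padding (4B); 8..16  ack  (8B, 8-aligned); 16..18  proto  (2B, 2-aligned); 18..20  -- padding (2B); 20..24  payload_len  (4B, 4-aligned); sizeof = 24, alignof = 8
0..1  reserved  (1B, 1-aligned)
1..8  -- padding (7B)
8..32  size  (24B, 8-aligned)
32..36  offset  (4B, 4-aligned)
36..40  -- padding (4B)
40..48  crc  (8B, 8-aligned)
48..52  signature  (4B, 4-aligned)
52..65  inode  (13B, 1-aligned)
65..66  mtime  (1B, 1-aligned)
66..68  version  (2B, 2-aligned)
68..72  -- padding (4B)
72..80  attrs  (8B, 8-aligned)
sizeof = 80, alignof = 8
array of 8: 8 × 80 = 640

640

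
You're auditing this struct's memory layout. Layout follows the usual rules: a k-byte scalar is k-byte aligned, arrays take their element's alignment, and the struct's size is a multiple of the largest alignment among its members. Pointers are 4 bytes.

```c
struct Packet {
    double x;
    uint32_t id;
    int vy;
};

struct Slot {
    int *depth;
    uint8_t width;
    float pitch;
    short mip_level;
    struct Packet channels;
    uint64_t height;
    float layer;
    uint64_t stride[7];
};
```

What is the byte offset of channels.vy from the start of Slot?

Packet: @0: x [8B, align 8] → 8; @8: id [4B, align 4] → 12; @12: vy [4B, align 4] → 16; size 16, align 8
@0: depth [4B, align 4] → 4
@4: width [1B, align 1] → 5
+3 pad (align 4)
@8: pitch [4B, align 4] → 12
@12: mip_level [2B, align 2] → 14
+2 pad (align 8)
@16: channels [16B, align 8] → 32
within Packet: vy at 12
16 + 12 = 28

28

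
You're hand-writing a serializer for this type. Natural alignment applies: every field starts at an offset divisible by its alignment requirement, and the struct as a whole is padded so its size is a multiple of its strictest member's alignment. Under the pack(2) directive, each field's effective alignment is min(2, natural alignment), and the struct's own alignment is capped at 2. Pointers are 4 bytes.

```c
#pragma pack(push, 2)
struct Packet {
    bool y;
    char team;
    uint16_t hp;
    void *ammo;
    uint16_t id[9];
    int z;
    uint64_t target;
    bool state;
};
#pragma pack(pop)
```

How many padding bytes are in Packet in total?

@0: y [1B, align 1] → 1
@1: team [1B, align 1] → 2
@2: hp [2B, align 2] → 4
@4: ammo [4B, align 2] → 8
@8: id [18B, align 2] → 26
@26: z [4B, align 2] → 30
@30: target [8B, align 2] → 38
@38: state [1B, align 1] → 39
+1 tail pad (align 2)
size 40, align 2
data bytes 39, size 40 → padding 1

1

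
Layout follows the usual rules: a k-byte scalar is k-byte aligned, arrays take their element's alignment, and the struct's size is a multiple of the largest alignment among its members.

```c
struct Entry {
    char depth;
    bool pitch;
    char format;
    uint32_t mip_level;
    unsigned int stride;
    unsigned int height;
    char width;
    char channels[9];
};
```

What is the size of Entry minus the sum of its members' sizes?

depth at 0 (size 1, align 1) → ends 1
pitch at 1 (size 1, align 1) → ends 2
format at 2 (size 1, align 1) → ends 3
pad 1 to align 4 for mip_level
mip_level at 4 (size 4, align 4) → ends 8
stride at 8 (size 4, align 4) → ends 12
height at 12 (size 4, align 4) → ends 16
width at 16 (size 1, align 1) → ends 17
channels at 17 (size 9, align 1) → ends 26
tail pad 2 to reach multiple of 4
total 28 bytes, alignment 4
data bytes 25, size 28 → padding 3

3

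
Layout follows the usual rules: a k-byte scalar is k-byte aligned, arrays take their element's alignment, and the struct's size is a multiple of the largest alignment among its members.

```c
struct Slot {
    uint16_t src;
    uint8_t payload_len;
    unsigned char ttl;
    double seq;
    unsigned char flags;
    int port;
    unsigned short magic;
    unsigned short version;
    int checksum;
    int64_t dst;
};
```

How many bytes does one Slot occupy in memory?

0..2  src  (2B, 2-aligned)
2..3  payload_len  (1B, 1-aligned)
3..4  ttl  (1B, 1-aligned)
4..8  -- padding (4B)
8..16  seq  (8B, 8-aligned)
16..17  flags  (1B, 1-aligned)
17..20  -- padding (3B)
20..24  port  (4B, 4-aligned)
24..26  magic  (2B, 2-aligned)
26..28  version  (2B, 2-aligned)
28..32  checksum  (4B, 4-aligned)
32..40  dst  (8B, 8-aligned)
sizeof = 40, alignof = 8

40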